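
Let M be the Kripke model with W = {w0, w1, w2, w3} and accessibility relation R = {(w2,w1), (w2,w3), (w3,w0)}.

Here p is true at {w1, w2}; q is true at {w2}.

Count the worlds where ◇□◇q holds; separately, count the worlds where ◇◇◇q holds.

2 and 0

For ◇□◇q:
w0: no successors, so ◇□◇q fails. ✗
w1: no successors, so ◇□◇q fails. ✗
w2: successors {w1, w3}; □◇q there: w1:T, w3:F. ✓
w3: successors {w0}; □◇q there: w0:T. ✓
— 2 worlds.
For ◇◇◇q:
w0: no successors, so ◇◇◇q fails. ✗
w1: no successors, so ◇◇◇q fails. ✗
w2: successors {w1, w3}; ◇◇q there: w1:F, w3:F. ✗
w3: successors {w0}; ◇◇q there: w0:F. ✗
— 0 worlds.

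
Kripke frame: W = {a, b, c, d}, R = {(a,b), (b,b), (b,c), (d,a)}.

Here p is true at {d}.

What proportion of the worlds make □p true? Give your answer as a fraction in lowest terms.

a: successors {b}; p there: b:F. ✗
b: successors {b, c}; p there: b:F, c:F. ✗
c: no successors, so □p holds vacuously. ✓
d: successors {a}; p there: a:F. ✗
That's 1 of 4 worlds, so 1/4.

1/4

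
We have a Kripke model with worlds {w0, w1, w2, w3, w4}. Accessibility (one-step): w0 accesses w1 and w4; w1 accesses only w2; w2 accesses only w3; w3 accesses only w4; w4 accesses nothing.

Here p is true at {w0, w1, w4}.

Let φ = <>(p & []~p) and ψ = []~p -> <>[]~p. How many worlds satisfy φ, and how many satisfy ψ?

For <>(p & []~p):
w0: successors {w1, w4}; p & []~p there: w1:T, w4:T. ✓
w1: successors {w2}; p & []~p there: w2:F. ✗
w2: successors {w3}; p & []~p there: w3:F. ✗
w3: successors {w4}; p & []~p there: w4:T. ✓
w4: no successors, so <>(p & []~p) fails. ✗
— 2 worlds.
For []~p -> <>[]~p:
w0: []~p is F, <>[]~p is T. ✓
w1: []~p is T, <>[]~p is T. ✓
w2: []~p is T, <>[]~p is F. ✗
w3: []~p is F, <>[]~p is T. ✓
w4: []~p is T, <>[]~p is F. ✗
— 3 worlds.

2 and 3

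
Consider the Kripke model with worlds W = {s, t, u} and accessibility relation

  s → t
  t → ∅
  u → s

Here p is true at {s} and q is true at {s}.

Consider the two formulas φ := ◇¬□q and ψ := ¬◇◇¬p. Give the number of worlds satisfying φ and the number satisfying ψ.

1 and 2

For ◇¬□q:
s: successors {t}; ¬□q there: t:F. ✗
t: no successors, so ◇¬□q fails. ✗
u: successors {s}; ¬□q there: s:T. ✓
— 1 world.
For ¬◇◇¬p:
s: ◇◇¬p is F. ✓
t: ◇◇¬p is F. ✓
u: ◇◇¬p is T. ✗
— 2 worlds.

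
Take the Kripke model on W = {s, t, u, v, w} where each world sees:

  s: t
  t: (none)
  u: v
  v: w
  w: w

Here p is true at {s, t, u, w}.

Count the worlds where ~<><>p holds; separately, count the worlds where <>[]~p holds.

2 and 1

For ~<><>p:
s: <><>p is F. ✓
t: <><>p is F. ✓
u: <><>p is T. ✗
v: <><>p is T. ✗
w: <><>p is T. ✗
— 2 worlds.
For <>[]~p:
s: successors {t}; []~p there: t:T. ✓
t: no successors, so <>[]~p fails. ✗
u: successors {v}; []~p there: v:F. ✗
v: successors {w}; []~p there: w:F. ✗
w: successors {w}; []~p there: w:F. ✗
— 1 world.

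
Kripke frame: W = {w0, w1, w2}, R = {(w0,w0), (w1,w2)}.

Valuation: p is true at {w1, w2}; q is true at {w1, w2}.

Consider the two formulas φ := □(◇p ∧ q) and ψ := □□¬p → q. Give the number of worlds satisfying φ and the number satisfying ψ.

For □(◇p ∧ q):
w0: successors {w0}; ◇p ∧ q there: w0:F. ✗
w1: successors {w2}; ◇p ∧ q there: w2:F. ✗
w2: no successors, so □(◇p ∧ q) holds vacuously. ✓
— 1 world.
For □□¬p → q:
w0: □□¬p is T, q is F. ✗
w1: □□¬p is T, q is T. ✓
w2: □□¬p is T, q is T. ✓
— 2 worlds.

1 and 2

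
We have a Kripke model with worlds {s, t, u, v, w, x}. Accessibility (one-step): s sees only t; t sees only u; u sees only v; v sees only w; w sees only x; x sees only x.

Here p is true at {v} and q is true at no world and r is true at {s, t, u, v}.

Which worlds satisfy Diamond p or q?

s: Diamond p is F, q is F. ✗
t: Diamond p is F, q is F. ✗
u: Diamond p is T, q is F. ✓
v: Diamond p is F, q is F. ✗
w: Diamond p is F, q is F. ✗
x: Diamond p is F, q is F. ✗

{u}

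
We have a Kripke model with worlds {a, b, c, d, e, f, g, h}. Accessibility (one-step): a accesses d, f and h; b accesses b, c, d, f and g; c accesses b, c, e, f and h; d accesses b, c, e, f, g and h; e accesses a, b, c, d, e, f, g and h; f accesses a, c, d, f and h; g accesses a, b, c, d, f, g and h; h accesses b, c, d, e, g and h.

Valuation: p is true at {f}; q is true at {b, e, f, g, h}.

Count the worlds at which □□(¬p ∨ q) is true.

a: successors {d, f, h}; □(¬p ∨ q) there: d:T, f:T, h:T. ✓
b: successors {b, c, d, f, g}; □(¬p ∨ q) there: b:T, c:T, d:T, f:T, g:T. ✓
c: successors {b, c, e, f, h}; □(¬p ∨ q) there: b:T, c:T, e:T, f:T, h:T. ✓
d: successors {b, c, e, f, g, h}; □(¬p ∨ q) there: b:T, c:T, e:T, f:T, g:T, h:T. ✓
e: successors {a, b, c, d, e, f, g, h}; □(¬p ∨ q) there: a:T, b:T, c:T, d:T, e:T, f:T, g:T, h:T. ✓
f: successors {a, c, d, f, h}; □(¬p ∨ q) there: a:T, c:T, d:T, f:T, h:T. ✓
g: successors {a, b, c, d, f, g, h}; □(¬p ∨ q) there: a:T, b:T, c:T, d:T, f:T, g:T, h:T. ✓
h: successors {b, c, d, e, g, h}; □(¬p ∨ q) there: b:T, c:T, d:T, e:T, g:T, h:T. ✓
Satisfying worlds: {a, b, c, d, e, f, g, h}.

8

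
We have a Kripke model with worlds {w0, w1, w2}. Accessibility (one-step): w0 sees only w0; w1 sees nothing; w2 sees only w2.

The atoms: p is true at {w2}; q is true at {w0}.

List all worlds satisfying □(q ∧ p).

{w1}

w0: successors {w0}; q ∧ p there: w0:F. ✗
w1: no successors, so □(q ∧ p) holds vacuously. ✓
w2: successors {w2}; q ∧ p there: w2:F. ✗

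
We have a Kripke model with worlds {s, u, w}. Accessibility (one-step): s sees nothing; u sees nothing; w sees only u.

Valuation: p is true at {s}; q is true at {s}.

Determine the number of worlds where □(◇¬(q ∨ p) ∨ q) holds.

s: no successors, so □(◇¬(q ∨ p) ∨ q) holds vacuously. ✓
u: no successors, so □(◇¬(q ∨ p) ∨ q) holds vacuously. ✓
w: successors {u}; ◇¬(q ∨ p) ∨ q there: u:F. ✗
Satisfying worlds: {s, u}.

2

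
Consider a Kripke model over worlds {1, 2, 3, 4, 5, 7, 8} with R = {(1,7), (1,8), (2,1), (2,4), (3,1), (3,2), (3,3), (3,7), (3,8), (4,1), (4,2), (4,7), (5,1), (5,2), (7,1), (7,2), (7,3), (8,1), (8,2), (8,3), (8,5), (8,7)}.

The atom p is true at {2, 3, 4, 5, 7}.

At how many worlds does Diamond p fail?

1: successors {7, 8}; p there: 7:T, 8:F. ✓
2: successors {1, 4}; p there: 1:F, 4:T. ✓
3: successors {1, 2, 3, 7, 8}; p there: 1:F, 2:T, 3:T, 7:T, 8:F. ✓
4: successors {1, 2, 7}; p there: 1:F, 2:T, 7:T. ✓
5: successors {1, 2}; p there: 1:F, 2:T. ✓
7: successors {1, 2, 3}; p there: 1:F, 2:T, 3:T. ✓
8: successors {1, 2, 3, 5, 7}; p there: 1:F, 2:T, 3:T, 5:T, 7:T. ✓
Satisfying worlds: {1, 2, 3, 4, 5, 7, 8}.
So Diamond p fails at the other 0 worlds.

0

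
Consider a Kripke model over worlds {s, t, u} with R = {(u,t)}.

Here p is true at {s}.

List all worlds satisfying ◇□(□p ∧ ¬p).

s: no successors, so ◇□(□p ∧ ¬p) fails. ✗
t: no successors, so ◇□(□p ∧ ¬p) fails. ✗
u: successors {t}; □(□p ∧ ¬p) there: t:T. ✓

{u}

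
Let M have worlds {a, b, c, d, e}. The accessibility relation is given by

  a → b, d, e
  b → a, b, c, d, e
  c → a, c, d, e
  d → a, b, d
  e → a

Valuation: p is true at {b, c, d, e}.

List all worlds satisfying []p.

{a}

a: successors {b, d, e}; p there: b:T, d:T, e:T. ✓
b: successors {a, b, c, d, e}; p there: a:F, b:T, c:T, d:T, e:T. ✗
c: successors {a, c, d, e}; p there: a:F, c:T, d:T, e:T. ✗
d: successors {a, b, d}; p there: a:F, b:T, d:T. ✗
e: successors {a}; p there: a:F. ✗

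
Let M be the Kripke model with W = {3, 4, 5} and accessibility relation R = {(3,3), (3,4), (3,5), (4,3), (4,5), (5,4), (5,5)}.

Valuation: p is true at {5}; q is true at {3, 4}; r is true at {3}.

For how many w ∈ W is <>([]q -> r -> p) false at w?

0

3: successors {3, 4, 5}; []q -> r -> p there: 3:T, 4:T, 5:T. ✓
4: successors {3, 5}; []q -> r -> p there: 3:T, 5:T. ✓
5: successors {4, 5}; []q -> r -> p there: 4:T, 5:T. ✓
Satisfying worlds: {3, 4, 5}.
So <>([]q -> r -> p) fails at the other 0 worlds.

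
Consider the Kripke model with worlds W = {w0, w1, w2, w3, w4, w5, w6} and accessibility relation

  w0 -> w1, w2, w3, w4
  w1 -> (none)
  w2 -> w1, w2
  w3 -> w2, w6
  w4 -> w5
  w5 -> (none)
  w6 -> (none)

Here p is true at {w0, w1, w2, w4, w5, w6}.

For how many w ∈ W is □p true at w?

w0: successors {w1, w2, w3, w4}; p there: w1:T, w2:T, w3:F, w4:T. ✗
w1: no successors, so □p holds vacuously. ✓
w2: successors {w1, w2}; p there: w1:T, w2:T. ✓
w3: successors {w2, w6}; p there: w2:T, w6:T. ✓
w4: successors {w5}; p there: w5:T. ✓
w5: no successors, so □p holds vacuously. ✓
w6: no successors, so □p holds vacuously. ✓
Satisfying worlds: {w1, w2, w3, w4, w5, w6}.

6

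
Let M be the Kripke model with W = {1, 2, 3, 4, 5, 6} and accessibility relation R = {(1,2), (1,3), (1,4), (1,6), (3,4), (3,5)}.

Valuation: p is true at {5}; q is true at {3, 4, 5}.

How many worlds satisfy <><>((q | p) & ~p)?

1

1: successors {2, 3, 4, 6}; <>((q | p) & ~p) there: 2:F, 3:T, 4:F, 6:F. ✓
2: no successors, so <><>((q | p) & ~p) fails. ✗
3: successors {4, 5}; <>((q | p) & ~p) there: 4:F, 5:F. ✗
4: no successors, so <><>((q | p) & ~p) fails. ✗
5: no successors, so <><>((q | p) & ~p) fails. ✗
6: no successors, so <><>((q | p) & ~p) fails. ✗
Satisfying worlds: {1}.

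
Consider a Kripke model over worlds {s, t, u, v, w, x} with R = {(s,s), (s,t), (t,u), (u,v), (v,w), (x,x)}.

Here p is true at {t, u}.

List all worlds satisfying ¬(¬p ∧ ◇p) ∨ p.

s: ¬(¬p ∧ ◇p) is F, p is F. ✗
t: ¬(¬p ∧ ◇p) is T, p is T. ✓
u: ¬(¬p ∧ ◇p) is T, p is T. ✓
v: ¬(¬p ∧ ◇p) is T, p is F. ✓
w: ¬(¬p ∧ ◇p) is T, p is F. ✓
x: ¬(¬p ∧ ◇p) is T, p is F. ✓

{t, u, v, w, x}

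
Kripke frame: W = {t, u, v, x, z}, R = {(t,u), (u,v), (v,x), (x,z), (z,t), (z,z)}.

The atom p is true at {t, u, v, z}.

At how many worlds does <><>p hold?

t: successors {u}; <>p there: u:T. ✓
u: successors {v}; <>p there: v:F. ✗
v: successors {x}; <>p there: x:T. ✓
x: successors {z}; <>p there: z:T. ✓
z: successors {t, z}; <>p there: t:T, z:T. ✓
Satisfying worlds: {t, v, x, z}.

4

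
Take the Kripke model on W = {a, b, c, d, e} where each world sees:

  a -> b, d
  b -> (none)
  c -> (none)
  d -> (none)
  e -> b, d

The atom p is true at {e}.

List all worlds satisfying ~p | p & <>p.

a: ~p is T, p & <>p is F. ✓
b: ~p is T, p & <>p is F. ✓
c: ~p is T, p & <>p is F. ✓
d: ~p is T, p & <>p is F. ✓
e: ~p is F, p & <>p is F. ✗

{a, b, c, d}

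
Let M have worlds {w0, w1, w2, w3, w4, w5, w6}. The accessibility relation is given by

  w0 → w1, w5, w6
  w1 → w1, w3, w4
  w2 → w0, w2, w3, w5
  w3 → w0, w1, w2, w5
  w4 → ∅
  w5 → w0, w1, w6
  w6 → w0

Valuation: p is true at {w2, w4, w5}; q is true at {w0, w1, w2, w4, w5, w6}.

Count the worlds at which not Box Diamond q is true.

1

w0: Box Diamond q is T. ✗
w1: Box Diamond q is F. ✓
w2: Box Diamond q is T. ✗
w3: Box Diamond q is T. ✗
w4: Box Diamond q is T. ✗
w5: Box Diamond q is T. ✗
w6: Box Diamond q is T. ✗
Satisfying worlds: {w1}.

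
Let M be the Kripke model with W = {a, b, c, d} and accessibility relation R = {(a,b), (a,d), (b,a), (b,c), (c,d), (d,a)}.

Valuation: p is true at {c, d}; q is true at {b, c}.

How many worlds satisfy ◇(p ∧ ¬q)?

2

a: successors {b, d}; p ∧ ¬q there: b:F, d:T. ✓
b: successors {a, c}; p ∧ ¬q there: a:F, c:F. ✗
c: successors {d}; p ∧ ¬q there: d:T. ✓
d: successors {a}; p ∧ ¬q there: a:F. ✗
Satisfying worlds: {a, c}.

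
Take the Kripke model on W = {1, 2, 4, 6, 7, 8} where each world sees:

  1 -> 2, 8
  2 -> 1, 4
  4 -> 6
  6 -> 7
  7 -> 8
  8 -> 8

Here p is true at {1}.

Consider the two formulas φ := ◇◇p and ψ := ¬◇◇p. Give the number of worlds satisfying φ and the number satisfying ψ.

For ◇◇p:
1: successors {2, 8}; ◇p there: 2:T, 8:F. ✓
2: successors {1, 4}; ◇p there: 1:F, 4:F. ✗
4: successors {6}; ◇p there: 6:F. ✗
6: successors {7}; ◇p there: 7:F. ✗
7: successors {8}; ◇p there: 8:F. ✗
8: successors {8}; ◇p there: 8:F. ✗
— 1 world.
For ¬◇◇p:
1: ◇◇p is T. ✗
2: ◇◇p is F. ✓
4: ◇◇p is F. ✓
6: ◇◇p is F. ✓
7: ◇◇p is F. ✓
8: ◇◇p is F. ✓
— 5 worlds.

1 and 5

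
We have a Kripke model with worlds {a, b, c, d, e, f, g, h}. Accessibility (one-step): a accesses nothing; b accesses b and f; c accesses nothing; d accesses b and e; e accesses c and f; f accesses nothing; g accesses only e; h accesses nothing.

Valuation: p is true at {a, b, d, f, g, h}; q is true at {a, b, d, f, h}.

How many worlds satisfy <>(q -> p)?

a: no successors, so <>(q -> p) fails. ✗
b: successors {b, f}; q -> p there: b:T, f:T. ✓
c: no successors, so <>(q -> p) fails. ✗
d: successors {b, e}; q -> p there: b:T, e:T. ✓
e: successors {c, f}; q -> p there: c:T, f:T. ✓
f: no successors, so <>(q -> p) fails. ✗
g: successors {e}; q -> p there: e:T. ✓
h: no successors, so <>(q -> p) fails. ✗
Satisfying worlds: {b, d, e, g}.

4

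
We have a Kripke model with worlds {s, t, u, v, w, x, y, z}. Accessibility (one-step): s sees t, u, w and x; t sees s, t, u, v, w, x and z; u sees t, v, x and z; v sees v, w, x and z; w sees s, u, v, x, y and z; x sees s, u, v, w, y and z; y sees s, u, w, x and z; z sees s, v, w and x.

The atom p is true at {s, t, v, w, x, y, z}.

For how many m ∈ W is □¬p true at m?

0

s: successors {t, u, w, x}; ¬p there: t:F, u:T, w:F, x:F. ✗
t: successors {s, t, u, v, w, x, z}; ¬p there: s:F, t:F, u:T, v:F, w:F, x:F, z:F. ✗
u: successors {t, v, x, z}; ¬p there: t:F, v:F, x:F, z:F. ✗
v: successors {v, w, x, z}; ¬p there: v:F, w:F, x:F, z:F. ✗
w: successors {s, u, v, x, y, z}; ¬p there: s:F, u:T, v:F, x:F, y:F, z:F. ✗
x: successors {s, u, v, w, y, z}; ¬p there: s:F, u:T, v:F, w:F, y:F, z:F. ✗
y: successors {s, u, w, x, z}; ¬p there: s:F, u:T, w:F, x:F, z:F. ✗
z: successors {s, v, w, x}; ¬p there: s:F, v:F, w:F, x:F. ✗
Satisfying worlds: ∅.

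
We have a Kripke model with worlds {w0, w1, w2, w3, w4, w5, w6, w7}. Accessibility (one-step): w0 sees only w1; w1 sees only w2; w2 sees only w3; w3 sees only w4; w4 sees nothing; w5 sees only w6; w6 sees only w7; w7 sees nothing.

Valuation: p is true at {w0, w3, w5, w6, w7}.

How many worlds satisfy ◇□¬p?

4

w0: successors {w1}; □¬p there: w1:T. ✓
w1: successors {w2}; □¬p there: w2:F. ✗
w2: successors {w3}; □¬p there: w3:T. ✓
w3: successors {w4}; □¬p there: w4:T. ✓
w4: no successors, so ◇□¬p fails. ✗
w5: successors {w6}; □¬p there: w6:F. ✗
w6: successors {w7}; □¬p there: w7:T. ✓
w7: no successors, so ◇□¬p fails. ✗
Satisfying worlds: {w0, w2, w3, w6}.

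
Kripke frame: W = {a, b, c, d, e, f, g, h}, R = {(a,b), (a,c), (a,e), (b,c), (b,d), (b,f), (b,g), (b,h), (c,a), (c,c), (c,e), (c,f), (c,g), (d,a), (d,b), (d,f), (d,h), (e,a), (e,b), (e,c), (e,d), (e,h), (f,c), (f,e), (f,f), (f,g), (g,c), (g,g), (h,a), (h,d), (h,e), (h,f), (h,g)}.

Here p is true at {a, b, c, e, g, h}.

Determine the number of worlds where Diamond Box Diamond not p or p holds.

7

a: Diamond Box Diamond not p is F, p is T. ✓
b: Diamond Box Diamond not p is F, p is T. ✓
c: Diamond Box Diamond not p is T, p is T. ✓
d: Diamond Box Diamond not p is T, p is F. ✓
e: Diamond Box Diamond not p is T, p is T. ✓
f: Diamond Box Diamond not p is F, p is F. ✗
g: Diamond Box Diamond not p is F, p is T. ✓
h: Diamond Box Diamond not p is T, p is T. ✓
Satisfying worlds: {a, b, c, d, e, g, h}.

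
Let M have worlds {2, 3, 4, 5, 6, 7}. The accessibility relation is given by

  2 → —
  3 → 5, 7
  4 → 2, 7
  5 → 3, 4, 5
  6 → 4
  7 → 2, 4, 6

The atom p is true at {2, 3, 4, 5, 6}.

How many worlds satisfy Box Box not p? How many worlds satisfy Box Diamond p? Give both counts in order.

1 and 4

For Box Box not p:
2: no successors, so Box Box not p holds vacuously. ✓
3: successors {5, 7}; Box not p there: 5:F, 7:F. ✗
4: successors {2, 7}; Box not p there: 2:T, 7:F. ✗
5: successors {3, 4, 5}; Box not p there: 3:F, 4:F, 5:F. ✗
6: successors {4}; Box not p there: 4:F. ✗
7: successors {2, 4, 6}; Box not p there: 2:T, 4:F, 6:F. ✗
— 1 world.
For Box Diamond p:
2: no successors, so Box Diamond p holds vacuously. ✓
3: successors {5, 7}; Diamond p there: 5:T, 7:T. ✓
4: successors {2, 7}; Diamond p there: 2:F, 7:T. ✗
5: successors {3, 4, 5}; Diamond p there: 3:T, 4:T, 5:T. ✓
6: successors {4}; Diamond p there: 4:T. ✓
7: successors {2, 4, 6}; Diamond p there: 2:F, 4:T, 6:T. ✗
— 4 worlds.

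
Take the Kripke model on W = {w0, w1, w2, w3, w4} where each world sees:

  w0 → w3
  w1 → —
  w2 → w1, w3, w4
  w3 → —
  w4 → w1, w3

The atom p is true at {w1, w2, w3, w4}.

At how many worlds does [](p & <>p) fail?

w0: successors {w3}; p & <>p there: w3:F. ✗
w1: no successors, so [](p & <>p) holds vacuously. ✓
w2: successors {w1, w3, w4}; p & <>p there: w1:F, w3:F, w4:T. ✗
w3: no successors, so [](p & <>p) holds vacuously. ✓
w4: successors {w1, w3}; p & <>p there: w1:F, w3:F. ✗
Satisfying worlds: {w1, w3}.
So [](p & <>p) fails at the other 3 worlds.

3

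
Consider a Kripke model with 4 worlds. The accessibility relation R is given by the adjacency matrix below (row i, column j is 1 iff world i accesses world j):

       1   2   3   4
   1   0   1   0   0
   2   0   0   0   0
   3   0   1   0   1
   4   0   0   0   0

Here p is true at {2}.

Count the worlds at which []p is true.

3

1: successors {2}; p there: 2:T. ✓
2: no successors, so []p holds vacuously. ✓
3: successors {2, 4}; p there: 2:T, 4:F. ✗
4: no successors, so []p holds vacuously. ✓
Satisfying worlds: {1, 2, 4}.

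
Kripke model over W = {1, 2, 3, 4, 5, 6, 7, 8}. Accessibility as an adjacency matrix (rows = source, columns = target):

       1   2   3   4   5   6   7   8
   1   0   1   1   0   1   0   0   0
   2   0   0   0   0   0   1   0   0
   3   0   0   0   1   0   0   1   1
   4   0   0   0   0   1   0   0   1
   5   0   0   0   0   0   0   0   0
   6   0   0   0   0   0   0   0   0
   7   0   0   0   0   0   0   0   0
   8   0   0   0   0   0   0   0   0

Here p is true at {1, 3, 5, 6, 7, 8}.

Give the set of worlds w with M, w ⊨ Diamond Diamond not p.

{1}

1: successors {2, 3, 5}; Diamond not p there: 2:F, 3:T, 5:F. ✓
2: successors {6}; Diamond not p there: 6:F. ✗
3: successors {4, 7, 8}; Diamond not p there: 4:F, 7:F, 8:F. ✗
4: successors {5, 8}; Diamond not p there: 5:F, 8:F. ✗
5: no successors, so Diamond Diamond not p fails. ✗
6: no successors, so Diamond Diamond not p fails. ✗
7: no successors, so Diamond Diamond not p fails. ✗
8: no successors, so Diamond Diamond not p fails. ✗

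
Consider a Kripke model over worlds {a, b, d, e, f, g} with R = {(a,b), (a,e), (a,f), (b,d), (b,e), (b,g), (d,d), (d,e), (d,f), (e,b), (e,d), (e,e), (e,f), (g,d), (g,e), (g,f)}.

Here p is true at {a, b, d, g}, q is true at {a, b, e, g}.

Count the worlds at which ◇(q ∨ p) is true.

a: successors {b, e, f}; q ∨ p there: b:T, e:T, f:F. ✓
b: successors {d, e, g}; q ∨ p there: d:T, e:T, g:T. ✓
d: successors {d, e, f}; q ∨ p there: d:T, e:T, f:F. ✓
e: successors {b, d, e, f}; q ∨ p there: b:T, d:T, e:T, f:F. ✓
f: no successors, so ◇(q ∨ p) fails. ✗
g: successors {d, e, f}; q ∨ p there: d:T, e:T, f:F. ✓
Satisfying worlds: {a, b, d, e, g}.

5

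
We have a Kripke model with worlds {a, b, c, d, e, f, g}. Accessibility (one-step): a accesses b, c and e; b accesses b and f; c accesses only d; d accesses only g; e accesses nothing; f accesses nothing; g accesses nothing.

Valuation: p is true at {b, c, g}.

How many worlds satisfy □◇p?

4

a: successors {b, c, e}; ◇p there: b:T, c:F, e:F. ✗
b: successors {b, f}; ◇p there: b:T, f:F. ✗
c: successors {d}; ◇p there: d:T. ✓
d: successors {g}; ◇p there: g:F. ✗
e: no successors, so □◇p holds vacuously. ✓
f: no successors, so □◇p holds vacuously. ✓
g: no successors, so □◇p holds vacuously. ✓
Satisfying worlds: {c, e, f, g}.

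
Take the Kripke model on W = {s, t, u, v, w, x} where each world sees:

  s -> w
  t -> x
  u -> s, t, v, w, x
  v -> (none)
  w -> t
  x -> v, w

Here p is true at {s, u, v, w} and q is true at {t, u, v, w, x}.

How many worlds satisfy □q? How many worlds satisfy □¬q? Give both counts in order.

5 and 1

For □q:
s: successors {w}; q there: w:T. ✓
t: successors {x}; q there: x:T. ✓
u: successors {s, t, v, w, x}; q there: s:F, t:T, v:T, w:T, x:T. ✗
v: no successors, so □q holds vacuously. ✓
w: successors {t}; q there: t:T. ✓
x: successors {v, w}; q there: v:T, w:T. ✓
— 5 worlds.
For □¬q:
s: successors {w}; ¬q there: w:F. ✗
t: successors {x}; ¬q there: x:F. ✗
u: successors {s, t, v, w, x}; ¬q there: s:T, t:F, v:F, w:F, x:F. ✗
v: no successors, so □¬q holds vacuously. ✓
w: successors {t}; ¬q there: t:F. ✗
x: successors {v, w}; ¬q there: v:F, w:F. ✗
— 1 world.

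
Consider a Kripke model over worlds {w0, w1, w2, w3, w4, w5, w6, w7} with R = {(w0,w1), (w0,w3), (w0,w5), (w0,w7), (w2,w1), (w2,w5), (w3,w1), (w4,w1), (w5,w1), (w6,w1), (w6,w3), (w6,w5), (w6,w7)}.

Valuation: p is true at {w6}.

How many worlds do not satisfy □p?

6

w0: successors {w1, w3, w5, w7}; p there: w1:F, w3:F, w5:F, w7:F. ✗
w1: no successors, so □p holds vacuously. ✓
w2: successors {w1, w5}; p there: w1:F, w5:F. ✗
w3: successors {w1}; p there: w1:F. ✗
w4: successors {w1}; p there: w1:F. ✗
w5: successors {w1}; p there: w1:F. ✗
w6: successors {w1, w3, w5, w7}; p there: w1:F, w3:F, w5:F, w7:F. ✗
w7: no successors, so □p holds vacuously. ✓
Satisfying worlds: {w1, w7}.
So □p fails at the other 6 worlds.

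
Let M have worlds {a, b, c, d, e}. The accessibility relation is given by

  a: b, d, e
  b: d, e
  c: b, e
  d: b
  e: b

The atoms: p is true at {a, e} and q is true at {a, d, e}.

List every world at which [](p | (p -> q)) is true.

a: successors {b, d, e}; p | (p -> q) there: b:T, d:T, e:T. ✓
b: successors {d, e}; p | (p -> q) there: d:T, e:T. ✓
c: successors {b, e}; p | (p -> q) there: b:T, e:T. ✓
d: successors {b}; p | (p -> q) there: b:T. ✓
e: successors {b}; p | (p -> q) there: b:T. ✓

{a, b, c, d, e}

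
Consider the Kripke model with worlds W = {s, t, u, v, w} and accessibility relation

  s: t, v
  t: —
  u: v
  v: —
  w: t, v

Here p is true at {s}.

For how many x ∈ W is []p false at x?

s: successors {t, v}; p there: t:F, v:F. ✗
t: no successors, so []p holds vacuously. ✓
u: successors {v}; p there: v:F. ✗
v: no successors, so []p holds vacuously. ✓
w: successors {t, v}; p there: t:F, v:F. ✗
Satisfying worlds: {t, v}.
So []p fails at the other 3 worlds.

3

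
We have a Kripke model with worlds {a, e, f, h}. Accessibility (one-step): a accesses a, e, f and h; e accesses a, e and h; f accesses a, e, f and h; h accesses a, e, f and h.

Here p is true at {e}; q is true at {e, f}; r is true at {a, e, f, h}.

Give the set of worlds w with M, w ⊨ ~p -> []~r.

{e}

a: ~p is T, []~r is F. ✗
e: ~p is F, []~r is F. ✓
f: ~p is T, []~r is F. ✗
h: ~p is T, []~r is F. ✗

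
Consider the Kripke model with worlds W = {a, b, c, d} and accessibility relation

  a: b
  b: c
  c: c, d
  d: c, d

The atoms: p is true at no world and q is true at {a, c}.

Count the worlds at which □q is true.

1

a: successors {b}; q there: b:F. ✗
b: successors {c}; q there: c:T. ✓
c: successors {c, d}; q there: c:T, d:F. ✗
d: successors {c, d}; q there: c:T, d:F. ✗
Satisfying worlds: {b}.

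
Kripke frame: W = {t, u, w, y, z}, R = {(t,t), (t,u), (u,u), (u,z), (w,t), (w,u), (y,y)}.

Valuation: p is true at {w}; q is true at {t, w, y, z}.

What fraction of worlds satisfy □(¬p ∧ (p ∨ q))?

2/5

t: successors {t, u}; ¬p ∧ (p ∨ q) there: t:T, u:F. ✗
u: successors {u, z}; ¬p ∧ (p ∨ q) there: u:F, z:T. ✗
w: successors {t, u}; ¬p ∧ (p ∨ q) there: t:T, u:F. ✗
y: successors {y}; ¬p ∧ (p ∨ q) there: y:T. ✓
z: no successors, so □(¬p ∧ (p ∨ q)) holds vacuously. ✓
That's 2 of 5 worlds, so 2/5.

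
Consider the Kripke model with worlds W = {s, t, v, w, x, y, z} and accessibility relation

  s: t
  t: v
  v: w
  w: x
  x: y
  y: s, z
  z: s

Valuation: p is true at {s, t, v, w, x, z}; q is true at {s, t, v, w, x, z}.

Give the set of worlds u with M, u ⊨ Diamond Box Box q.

{s, t, w, x, y, z}

s: successors {t}; Box Box q there: t:T. ✓
t: successors {v}; Box Box q there: v:T. ✓
v: successors {w}; Box Box q there: w:F. ✗
w: successors {x}; Box Box q there: x:T. ✓
x: successors {y}; Box Box q there: y:T. ✓
y: successors {s, z}; Box Box q there: s:T, z:T. ✓
z: successors {s}; Box Box q there: s:T. ✓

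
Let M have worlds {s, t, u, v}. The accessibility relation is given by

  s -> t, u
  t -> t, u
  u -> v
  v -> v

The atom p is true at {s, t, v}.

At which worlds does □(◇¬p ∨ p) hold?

{u, v}

s: successors {t, u}; ◇¬p ∨ p there: t:T, u:F. ✗
t: successors {t, u}; ◇¬p ∨ p there: t:T, u:F. ✗
u: successors {v}; ◇¬p ∨ p there: v:T. ✓
v: successors {v}; ◇¬p ∨ p there: v:T. ✓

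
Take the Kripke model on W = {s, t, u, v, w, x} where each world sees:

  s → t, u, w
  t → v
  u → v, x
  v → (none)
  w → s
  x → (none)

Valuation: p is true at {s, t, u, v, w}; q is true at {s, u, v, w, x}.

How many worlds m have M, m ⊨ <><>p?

2

s: successors {t, u, w}; <>p there: t:T, u:T, w:T. ✓
t: successors {v}; <>p there: v:F. ✗
u: successors {v, x}; <>p there: v:F, x:F. ✗
v: no successors, so <><>p fails. ✗
w: successors {s}; <>p there: s:T. ✓
x: no successors, so <><>p fails. ✗
Satisfying worlds: {s, w}.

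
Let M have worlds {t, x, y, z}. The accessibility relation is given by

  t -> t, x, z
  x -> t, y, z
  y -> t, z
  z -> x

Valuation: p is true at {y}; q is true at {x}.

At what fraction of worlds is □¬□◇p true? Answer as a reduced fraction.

t: successors {t, x, z}; ¬□◇p there: t:T, x:T, z:F. ✗
x: successors {t, y, z}; ¬□◇p there: t:T, y:T, z:F. ✗
y: successors {t, z}; ¬□◇p there: t:T, z:F. ✗
z: successors {x}; ¬□◇p there: x:T. ✓
That's 1 of 4 worlds, so 1/4.

1/4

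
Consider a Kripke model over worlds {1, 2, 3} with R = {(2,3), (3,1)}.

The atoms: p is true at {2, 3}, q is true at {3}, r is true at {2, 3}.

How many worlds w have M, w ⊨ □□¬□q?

2

1: no successors, so □□¬□q holds vacuously. ✓
2: successors {3}; □¬□q there: 3:F. ✗
3: successors {1}; □¬□q there: 1:T. ✓
Satisfying worlds: {1, 3}.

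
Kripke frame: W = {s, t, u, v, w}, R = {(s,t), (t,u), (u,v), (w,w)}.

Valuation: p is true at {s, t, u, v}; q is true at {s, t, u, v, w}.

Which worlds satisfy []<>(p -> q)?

{s, t, v, w}

s: successors {t}; <>(p -> q) there: t:T. ✓
t: successors {u}; <>(p -> q) there: u:T. ✓
u: successors {v}; <>(p -> q) there: v:F. ✗
v: no successors, so []<>(p -> q) holds vacuously. ✓
w: successors {w}; <>(p -> q) there: w:T. ✓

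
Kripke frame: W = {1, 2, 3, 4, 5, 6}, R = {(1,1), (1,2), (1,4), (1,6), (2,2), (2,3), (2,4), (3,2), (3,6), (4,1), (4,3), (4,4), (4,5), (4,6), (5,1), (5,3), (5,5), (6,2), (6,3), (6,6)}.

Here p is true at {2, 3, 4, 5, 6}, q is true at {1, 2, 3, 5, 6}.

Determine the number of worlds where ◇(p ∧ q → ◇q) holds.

6

1: successors {1, 2, 4, 6}; p ∧ q → ◇q there: 1:T, 2:T, 4:T, 6:T. ✓
2: successors {2, 3, 4}; p ∧ q → ◇q there: 2:T, 3:T, 4:T. ✓
3: successors {2, 6}; p ∧ q → ◇q there: 2:T, 6:T. ✓
4: successors {1, 3, 4, 5, 6}; p ∧ q → ◇q there: 1:T, 3:T, 4:T, 5:T, 6:T. ✓
5: successors {1, 3, 5}; p ∧ q → ◇q there: 1:T, 3:T, 5:T. ✓
6: successors {2, 3, 6}; p ∧ q → ◇q there: 2:T, 3:T, 6:T. ✓
Satisfying worlds: {1, 2, 3, 4, 5, 6}.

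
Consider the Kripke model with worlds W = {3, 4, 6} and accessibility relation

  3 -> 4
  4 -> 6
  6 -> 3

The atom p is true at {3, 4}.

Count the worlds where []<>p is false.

3: successors {4}; <>p there: 4:F. ✗
4: successors {6}; <>p there: 6:T. ✓
6: successors {3}; <>p there: 3:T. ✓
Satisfying worlds: {4, 6}.
So []<>p fails at the other 1 world.

1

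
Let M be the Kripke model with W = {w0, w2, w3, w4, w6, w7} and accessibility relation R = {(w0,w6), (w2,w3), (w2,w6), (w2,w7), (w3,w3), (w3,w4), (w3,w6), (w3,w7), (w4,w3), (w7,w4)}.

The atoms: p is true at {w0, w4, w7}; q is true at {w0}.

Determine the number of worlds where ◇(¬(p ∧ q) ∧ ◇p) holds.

w0: successors {w6}; ¬(p ∧ q) ∧ ◇p there: w6:F. ✗
w2: successors {w3, w6, w7}; ¬(p ∧ q) ∧ ◇p there: w3:T, w6:F, w7:T. ✓
w3: successors {w3, w4, w6, w7}; ¬(p ∧ q) ∧ ◇p there: w3:T, w4:F, w6:F, w7:T. ✓
w4: successors {w3}; ¬(p ∧ q) ∧ ◇p there: w3:T. ✓
w6: no successors, so ◇(¬(p ∧ q) ∧ ◇p) fails. ✗
w7: successors {w4}; ¬(p ∧ q) ∧ ◇p there: w4:F. ✗
Satisfying worlds: {w2, w3, w4}.

3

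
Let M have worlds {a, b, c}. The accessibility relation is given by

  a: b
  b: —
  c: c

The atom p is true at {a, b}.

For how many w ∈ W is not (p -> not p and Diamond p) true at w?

a: p -> not p and Diamond p is F. ✓
b: p -> not p and Diamond p is F. ✓
c: p -> not p and Diamond p is T. ✗
Satisfying worlds: {a, b}.

2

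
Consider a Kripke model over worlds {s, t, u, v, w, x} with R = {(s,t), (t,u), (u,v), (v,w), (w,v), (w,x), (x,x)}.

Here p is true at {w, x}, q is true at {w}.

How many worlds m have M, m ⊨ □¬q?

5

s: successors {t}; ¬q there: t:T. ✓
t: successors {u}; ¬q there: u:T. ✓
u: successors {v}; ¬q there: v:T. ✓
v: successors {w}; ¬q there: w:F. ✗
w: successors {v, x}; ¬q there: v:T, x:T. ✓
x: successors {x}; ¬q there: x:T. ✓
Satisfying worlds: {s, t, u, w, x}.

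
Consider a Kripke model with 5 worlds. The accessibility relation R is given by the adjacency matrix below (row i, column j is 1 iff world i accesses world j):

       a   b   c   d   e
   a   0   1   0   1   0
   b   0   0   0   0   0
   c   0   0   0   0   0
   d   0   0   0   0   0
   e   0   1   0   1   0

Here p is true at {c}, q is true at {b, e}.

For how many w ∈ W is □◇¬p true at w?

a: successors {b, d}; ◇¬p there: b:F, d:F. ✗
b: no successors, so □◇¬p holds vacuously. ✓
c: no successors, so □◇¬p holds vacuously. ✓
d: no successors, so □◇¬p holds vacuously. ✓
e: successors {b, d}; ◇¬p there: b:F, d:F. ✗
Satisfying worlds: {b, c, d}.

3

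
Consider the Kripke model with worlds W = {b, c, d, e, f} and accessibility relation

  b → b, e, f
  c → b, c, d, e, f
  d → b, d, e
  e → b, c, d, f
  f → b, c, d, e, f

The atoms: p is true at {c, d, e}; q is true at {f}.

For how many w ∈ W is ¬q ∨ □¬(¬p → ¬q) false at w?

b: ¬q is T, □¬(¬p → ¬q) is F. ✓
c: ¬q is T, □¬(¬p → ¬q) is F. ✓
d: ¬q is T, □¬(¬p → ¬q) is F. ✓
e: ¬q is T, □¬(¬p → ¬q) is F. ✓
f: ¬q is F, □¬(¬p → ¬q) is F. ✗
Satisfying worlds: {b, c, d, e}.
So ¬q ∨ □¬(¬p → ¬q) fails at the other 1 world.

1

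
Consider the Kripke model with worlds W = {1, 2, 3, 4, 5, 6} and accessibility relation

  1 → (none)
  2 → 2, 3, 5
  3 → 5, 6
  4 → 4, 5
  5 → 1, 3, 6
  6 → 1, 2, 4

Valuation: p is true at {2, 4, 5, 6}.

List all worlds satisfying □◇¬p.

1: no successors, so □◇¬p holds vacuously. ✓
2: successors {2, 3, 5}; ◇¬p there: 2:T, 3:F, 5:T. ✗
3: successors {5, 6}; ◇¬p there: 5:T, 6:T. ✓
4: successors {4, 5}; ◇¬p there: 4:F, 5:T. ✗
5: successors {1, 3, 6}; ◇¬p there: 1:F, 3:F, 6:T. ✗
6: successors {1, 2, 4}; ◇¬p there: 1:F, 2:T, 4:F. ✗

{1, 3}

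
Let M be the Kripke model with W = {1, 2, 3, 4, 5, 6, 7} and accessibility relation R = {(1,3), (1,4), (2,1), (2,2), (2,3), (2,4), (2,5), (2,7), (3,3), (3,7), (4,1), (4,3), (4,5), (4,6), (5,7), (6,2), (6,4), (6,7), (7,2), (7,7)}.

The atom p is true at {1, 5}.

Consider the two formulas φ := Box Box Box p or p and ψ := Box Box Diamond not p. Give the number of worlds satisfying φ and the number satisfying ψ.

2 and 7

For Box Box Box p or p:
1: Box Box Box p is F, p is T. ✓
2: Box Box Box p is F, p is F. ✗
3: Box Box Box p is F, p is F. ✗
4: Box Box Box p is F, p is F. ✗
5: Box Box Box p is F, p is T. ✓
6: Box Box Box p is F, p is F. ✗
7: Box Box Box p is F, p is F. ✗
— 2 worlds.
For Box Box Diamond not p:
1: successors {3, 4}; Box Diamond not p there: 3:T, 4:T. ✓
2: successors {1, 2, 3, 4, 5, 7}; Box Diamond not p there: 1:T, 2:T, 3:T, 4:T, 5:T, 7:T. ✓
3: successors {3, 7}; Box Diamond not p there: 3:T, 7:T. ✓
4: successors {1, 3, 5, 6}; Box Diamond not p there: 1:T, 3:T, 5:T, 6:T. ✓
5: successors {7}; Box Diamond not p there: 7:T. ✓
6: successors {2, 4, 7}; Box Diamond not p there: 2:T, 4:T, 7:T. ✓
7: successors {2, 7}; Box Diamond not p there: 2:T, 7:T. ✓
— 7 worlds.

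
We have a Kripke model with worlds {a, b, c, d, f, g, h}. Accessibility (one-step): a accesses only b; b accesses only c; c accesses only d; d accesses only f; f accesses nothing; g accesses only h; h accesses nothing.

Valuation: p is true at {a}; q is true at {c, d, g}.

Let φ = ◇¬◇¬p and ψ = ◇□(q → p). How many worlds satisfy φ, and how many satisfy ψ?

For ◇¬◇¬p:
a: successors {b}; ¬◇¬p there: b:F. ✗
b: successors {c}; ¬◇¬p there: c:F. ✗
c: successors {d}; ¬◇¬p there: d:F. ✗
d: successors {f}; ¬◇¬p there: f:T. ✓
f: no successors, so ◇¬◇¬p fails. ✗
g: successors {h}; ¬◇¬p there: h:T. ✓
h: no successors, so ◇¬◇¬p fails. ✗
— 2 worlds.
For ◇□(q → p):
a: successors {b}; □(q → p) there: b:F. ✗
b: successors {c}; □(q → p) there: c:F. ✗
c: successors {d}; □(q → p) there: d:T. ✓
d: successors {f}; □(q → p) there: f:T. ✓
f: no successors, so ◇□(q → p) fails. ✗
g: successors {h}; □(q → p) there: h:T. ✓
h: no successors, so ◇□(q → p) fails. ✗
— 3 worlds.

2 and 3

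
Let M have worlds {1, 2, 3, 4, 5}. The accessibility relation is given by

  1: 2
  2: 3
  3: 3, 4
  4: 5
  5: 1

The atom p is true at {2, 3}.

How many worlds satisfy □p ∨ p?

3

1: □p is T, p is F. ✓
2: □p is T, p is T. ✓
3: □p is F, p is T. ✓
4: □p is F, p is F. ✗
5: □p is F, p is F. ✗
Satisfying worlds: {1, 2, 3}.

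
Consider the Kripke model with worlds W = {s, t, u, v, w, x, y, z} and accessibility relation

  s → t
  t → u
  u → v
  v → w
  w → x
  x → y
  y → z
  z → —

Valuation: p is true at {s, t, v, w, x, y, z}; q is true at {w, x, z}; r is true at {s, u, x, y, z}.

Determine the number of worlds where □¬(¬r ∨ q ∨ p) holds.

s: successors {t}; ¬(¬r ∨ q ∨ p) there: t:F. ✗
t: successors {u}; ¬(¬r ∨ q ∨ p) there: u:T. ✓
u: successors {v}; ¬(¬r ∨ q ∨ p) there: v:F. ✗
v: successors {w}; ¬(¬r ∨ q ∨ p) there: w:F. ✗
w: successors {x}; ¬(¬r ∨ q ∨ p) there: x:F. ✗
x: successors {y}; ¬(¬r ∨ q ∨ p) there: y:F. ✗
y: successors {z}; ¬(¬r ∨ q ∨ p) there: z:F. ✗
z: no successors, so □¬(¬r ∨ q ∨ p) holds vacuously. ✓
Satisfying worlds: {t, z}.

2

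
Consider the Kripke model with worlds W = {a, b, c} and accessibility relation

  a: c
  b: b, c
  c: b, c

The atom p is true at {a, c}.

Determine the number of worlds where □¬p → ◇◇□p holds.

a: □¬p is F, ◇◇□p is F. ✓
b: □¬p is F, ◇◇□p is F. ✓
c: □¬p is F, ◇◇□p is F. ✓
Satisfying worlds: {a, b, c}.

3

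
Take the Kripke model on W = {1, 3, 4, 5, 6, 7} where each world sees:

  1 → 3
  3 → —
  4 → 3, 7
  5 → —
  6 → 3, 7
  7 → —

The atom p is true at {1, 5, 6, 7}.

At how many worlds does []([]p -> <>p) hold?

3

1: successors {3}; []p -> <>p there: 3:F. ✗
3: no successors, so []([]p -> <>p) holds vacuously. ✓
4: successors {3, 7}; []p -> <>p there: 3:F, 7:F. ✗
5: no successors, so []([]p -> <>p) holds vacuously. ✓
6: successors {3, 7}; []p -> <>p there: 3:F, 7:F. ✗
7: no successors, so []([]p -> <>p) holds vacuously. ✓
Satisfying worlds: {3, 5, 7}.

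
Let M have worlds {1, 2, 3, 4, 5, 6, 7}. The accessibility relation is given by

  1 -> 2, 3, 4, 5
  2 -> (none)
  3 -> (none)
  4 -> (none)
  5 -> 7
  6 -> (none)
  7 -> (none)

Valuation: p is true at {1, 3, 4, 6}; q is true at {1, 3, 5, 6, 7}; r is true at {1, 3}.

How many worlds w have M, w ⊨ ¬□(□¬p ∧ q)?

1: □(□¬p ∧ q) is F. ✓
2: □(□¬p ∧ q) is T. ✗
3: □(□¬p ∧ q) is T. ✗
4: □(□¬p ∧ q) is T. ✗
5: □(□¬p ∧ q) is T. ✗
6: □(□¬p ∧ q) is T. ✗
7: □(□¬p ∧ q) is T. ✗
Satisfying worlds: {1}.

1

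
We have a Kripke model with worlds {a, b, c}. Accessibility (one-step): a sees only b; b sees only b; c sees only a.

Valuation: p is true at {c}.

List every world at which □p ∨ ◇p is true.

∅

a: □p is F, ◇p is F. ✗
b: □p is F, ◇p is F. ✗
c: □p is F, ◇p is F. ✗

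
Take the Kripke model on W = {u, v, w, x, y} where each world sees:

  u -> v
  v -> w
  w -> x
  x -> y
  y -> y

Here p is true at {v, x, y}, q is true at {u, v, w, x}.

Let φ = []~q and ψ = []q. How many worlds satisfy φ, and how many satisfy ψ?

2 and 3

For []~q:
u: successors {v}; ~q there: v:F. ✗
v: successors {w}; ~q there: w:F. ✗
w: successors {x}; ~q there: x:F. ✗
x: successors {y}; ~q there: y:T. ✓
y: successors {y}; ~q there: y:T. ✓
— 2 worlds.
For []q:
u: successors {v}; q there: v:T. ✓
v: successors {w}; q there: w:T. ✓
w: successors {x}; q there: x:T. ✓
x: successors {y}; q there: y:F. ✗
y: successors {y}; q there: y:F. ✗
— 3 worlds.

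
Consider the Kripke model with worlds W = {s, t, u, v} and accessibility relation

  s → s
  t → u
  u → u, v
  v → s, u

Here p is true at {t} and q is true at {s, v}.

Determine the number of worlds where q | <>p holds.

2

s: q is T, <>p is F. ✓
t: q is F, <>p is F. ✗
u: q is F, <>p is F. ✗
v: q is T, <>p is F. ✓
Satisfying worlds: {s, v}.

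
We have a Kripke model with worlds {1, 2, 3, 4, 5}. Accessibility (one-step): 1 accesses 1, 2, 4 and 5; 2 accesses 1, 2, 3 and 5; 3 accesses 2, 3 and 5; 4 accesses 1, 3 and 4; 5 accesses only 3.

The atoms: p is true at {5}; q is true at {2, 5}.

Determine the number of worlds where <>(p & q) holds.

3

1: successors {1, 2, 4, 5}; p & q there: 1:F, 2:F, 4:F, 5:T. ✓
2: successors {1, 2, 3, 5}; p & q there: 1:F, 2:F, 3:F, 5:T. ✓
3: successors {2, 3, 5}; p & q there: 2:F, 3:F, 5:T. ✓
4: successors {1, 3, 4}; p & q there: 1:F, 3:F, 4:F. ✗
5: successors {3}; p & q there: 3:F. ✗
Satisfying worlds: {1, 2, 3}.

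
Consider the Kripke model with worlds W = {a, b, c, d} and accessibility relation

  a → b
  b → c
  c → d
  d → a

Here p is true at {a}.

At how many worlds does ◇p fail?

a: successors {b}; p there: b:F. ✗
b: successors {c}; p there: c:F. ✗
c: successors {d}; p there: d:F. ✗
d: successors {a}; p there: a:T. ✓
Satisfying worlds: {d}.
So ◇p fails at the other 3 worlds.

3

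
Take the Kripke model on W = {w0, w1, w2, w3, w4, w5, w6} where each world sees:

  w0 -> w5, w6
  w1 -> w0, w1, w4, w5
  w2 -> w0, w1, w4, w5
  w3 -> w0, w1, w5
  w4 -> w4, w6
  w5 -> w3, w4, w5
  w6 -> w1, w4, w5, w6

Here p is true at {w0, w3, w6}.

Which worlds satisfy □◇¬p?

{w0, w1, w2, w3, w4, w5, w6}

w0: successors {w5, w6}; ◇¬p there: w5:T, w6:T. ✓
w1: successors {w0, w1, w4, w5}; ◇¬p there: w0:T, w1:T, w4:T, w5:T. ✓
w2: successors {w0, w1, w4, w5}; ◇¬p there: w0:T, w1:T, w4:T, w5:T. ✓
w3: successors {w0, w1, w5}; ◇¬p there: w0:T, w1:T, w5:T. ✓
w4: successors {w4, w6}; ◇¬p there: w4:T, w6:T. ✓
w5: successors {w3, w4, w5}; ◇¬p there: w3:T, w4:T, w5:T. ✓
w6: successors {w1, w4, w5, w6}; ◇¬p there: w1:T, w4:T, w5:T, w6:T. ✓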